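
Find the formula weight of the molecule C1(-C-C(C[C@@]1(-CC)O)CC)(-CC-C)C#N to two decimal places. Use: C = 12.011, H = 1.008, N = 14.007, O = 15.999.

Molecular formula: C13H23NO.
M = 13×12.011 + 23×1.008 + 1×14.007 + 1×15.999 = 209.33 g/mol.

209.33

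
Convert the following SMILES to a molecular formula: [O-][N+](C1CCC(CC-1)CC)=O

C8H15NO2

Heavy atoms from the SMILES: 8 C, 1 N, 2 O.
Implicit hydrogens by atom environment:
  5 × C: 2 H each → 10
  2 × C: 1 H each → 2
  1 × C: 3 H
  1 × N (charge +1): no H
  1 × O: no H
  1 × O (charge -1): no H
  Total hydrogens = 15.
Molecular formula: C8H15NO2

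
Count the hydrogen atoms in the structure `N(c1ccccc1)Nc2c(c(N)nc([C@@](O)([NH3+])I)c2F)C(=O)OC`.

Hydrogens are implicit in SMILES; fill each atom to its normal valence:
  6 × C (aromatic): no H
  5 × C (aromatic): 1 H each → 5
  2 × C: no H
  2 × N: 1 H each → 2
  2 × O: no H
  1 × C: 3 H
  1 × F: no H
  1 × I: no H
  1 × N (charge +1): 3 H
  1 × N: 2 H
  1 × N (aromatic): no H
  1 × O: 1 H
  Total hydrogens = 16.

16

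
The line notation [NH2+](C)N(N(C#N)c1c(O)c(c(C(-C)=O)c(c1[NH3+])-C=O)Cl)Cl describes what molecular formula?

[C11H13Cl2N5O3]2+

Heavy atoms from the SMILES: 11 C, 2 Cl, 5 N, 3 O.
Implicit hydrogens by atom environment:
  6 × C (aromatic): no H
  3 × N: no H
  2 × C: 3 H each → 6
  2 × C: no H
  2 × Cl: no H
  2 × O: no H
  1 × C: 1 H
  1 × N (charge +1): 3 H
  1 × N (charge +1): 2 H
  1 × O: 1 H
  Total hydrogens = 13.
Net charge +2.
Molecular formula: [C11H13Cl2N5O3]2+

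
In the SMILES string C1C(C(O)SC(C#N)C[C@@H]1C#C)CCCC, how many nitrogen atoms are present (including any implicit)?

1

The symbol for nitrogen appears 1 time in the SMILES.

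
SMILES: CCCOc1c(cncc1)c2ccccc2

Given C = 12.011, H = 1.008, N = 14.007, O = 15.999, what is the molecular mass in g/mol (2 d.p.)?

Molecular formula: C14H15NO.
M = 14×12.011 + 15×1.008 + 1×14.007 + 1×15.999 = 213.28 g/mol.

213.28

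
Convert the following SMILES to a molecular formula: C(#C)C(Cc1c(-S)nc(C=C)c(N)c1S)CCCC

C15H20N2S2

Heavy atoms from the SMILES: 15 C, 2 N, 2 S.
Implicit hydrogens by atom environment:
  5 × C: 2 H each → 10
  5 × C (aromatic): no H
  3 × C: 1 H each → 3
  2 × S: 1 H each → 2
  1 × C: 3 H
  1 × C: no H
  1 × N: 2 H
  1 × N (aromatic): no H
  Total hydrogens = 20.
Molecular formula: C15H20N2S2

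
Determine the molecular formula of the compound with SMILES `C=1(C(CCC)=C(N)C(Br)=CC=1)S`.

Heavy atoms from the SMILES: 1 Br, 9 C, 1 N, 1 S.
Implicit hydrogens by atom environment:
  4 × C (aromatic): no H
  2 × C: 2 H each → 4
  2 × C (aromatic): 1 H each → 2
  1 × Br: no H
  1 × C: 3 H
  1 × N: 2 H
  1 × S: 1 H
  Total hydrogens = 12.
Molecular formula: C9H12BrNS

C9H12BrNS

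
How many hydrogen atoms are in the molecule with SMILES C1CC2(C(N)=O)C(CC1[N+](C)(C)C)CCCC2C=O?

Hydrogens are implicit in SMILES; fill each atom to its normal valence:
  6 × C: 2 H each → 12
  4 × C: 1 H each → 4
  3 × C: 3 H each → 9
  2 × C: no H
  2 × O: no H
  1 × N: 2 H
  1 × N (charge +1): no H
  Total hydrogens = 27.

27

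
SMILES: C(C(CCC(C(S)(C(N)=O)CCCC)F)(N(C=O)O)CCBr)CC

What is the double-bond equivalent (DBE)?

Molecular formula from the SMILES: C16H30BrFN2O3S.
DoU = (2C + 2 + N − H − X)/2 = (2·16 + 2 + 2 − 30 − 2)/2 = 4/2 = 2.
(Structurally: 0 ring(s) + 2 π bond(s) = 2.)

2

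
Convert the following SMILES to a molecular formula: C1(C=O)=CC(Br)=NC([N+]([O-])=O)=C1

C6H3BrN2O3

Heavy atoms from the SMILES: 1 Br, 6 C, 2 N, 3 O.
Implicit hydrogens by atom environment:
  3 × C (aromatic): no H
  2 × C (aromatic): 1 H each → 2
  2 × O: no H
  1 × Br: no H
  1 × C: 1 H
  1 × N (aromatic): no H
  1 × N (charge +1): no H
  1 × O (charge -1): no H
  Total hydrogens = 3.
Molecular formula: C6H3BrN2O3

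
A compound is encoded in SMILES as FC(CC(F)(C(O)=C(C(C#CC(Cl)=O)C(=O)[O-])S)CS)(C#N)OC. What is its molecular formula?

C13H11ClF2NO5S2-

Heavy atoms from the SMILES: 13 C, 1 Cl, 2 F, 1 N, 5 O, 2 S.
Implicit hydrogens by atom environment:
  9 × C: no H
  3 × O: no H
  2 × C: 2 H each → 4
  2 × F: no H
  2 × S: 1 H each → 2
  1 × C: 3 H
  1 × C: 1 H
  1 × Cl: no H
  1 × N: no H
  1 × O: 1 H
  1 × O (charge -1): no H
  Total hydrogens = 11.
Net charge -1.
Molecular formula: C13H11ClF2NO5S2-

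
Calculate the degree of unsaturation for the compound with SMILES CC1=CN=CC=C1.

Molecular formula from the SMILES: C6H7N.
DoU = (2C + 2 + N − H − X)/2 = (2·6 + 2 + 1 − 7 − 0)/2 = 8/2 = 4.
(Structurally: 1 ring(s) + 3 π bond(s) = 4.)

4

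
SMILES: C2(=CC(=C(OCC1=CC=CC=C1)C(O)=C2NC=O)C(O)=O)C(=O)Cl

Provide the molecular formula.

Heavy atoms from the SMILES: 16 C, 1 Cl, 1 N, 6 O.
Implicit hydrogens by atom environment:
  6 × C (aromatic): 1 H each → 6
  6 × C (aromatic): no H
  4 × O: no H
  2 × C: no H
  2 × O: 1 H each → 2
  1 × C: 2 H
  1 × C: 1 H
  1 × Cl: no H
  1 × N: 1 H
  Total hydrogens = 12.
Molecular formula: C16H12ClNO6

C16H12ClNO6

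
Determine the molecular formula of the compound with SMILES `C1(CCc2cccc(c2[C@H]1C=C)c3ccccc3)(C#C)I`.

Heavy atoms from the SMILES: 20 C, 1 I.
Implicit hydrogens by atom environment:
  8 × C (aromatic): 1 H each → 8
  4 × C (aromatic): no H
  3 × C: 2 H each → 6
  3 × C: 1 H each → 3
  2 × C: no H
  1 × I: no H
  Total hydrogens = 17.
Molecular formula: C20H17I

C20H17I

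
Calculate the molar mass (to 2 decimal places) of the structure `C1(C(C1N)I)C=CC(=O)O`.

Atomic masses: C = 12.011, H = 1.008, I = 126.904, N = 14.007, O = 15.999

Molecular formula: C6H8INO2.
M = 6×12.011 + 8×1.008 + 1×126.904 + 1×14.007 + 2×15.999 = 253.04 g/mol.

253.04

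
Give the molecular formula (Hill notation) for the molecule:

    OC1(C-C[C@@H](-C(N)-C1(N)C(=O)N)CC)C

Heavy atoms from the SMILES: 10 C, 3 N, 2 O.
Implicit hydrogens by atom environment:
  3 × C: 2 H each → 6
  3 × C: no H
  3 × N: 2 H each → 6
  2 × C: 3 H each → 6
  2 × C: 1 H each → 2
  1 × O: 1 H
  1 × O: no H
  Total hydrogens = 21.
Molecular formula: C10H21N3O2

C10H21N3O2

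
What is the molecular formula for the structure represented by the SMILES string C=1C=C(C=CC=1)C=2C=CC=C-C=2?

Heavy atoms from the SMILES: 12 C.
Implicit hydrogens by atom environment:
  10 × C (aromatic): 1 H each → 10
  2 × C (aromatic): no H
  Total hydrogens = 10.
Molecular formula: C12H10

C12H10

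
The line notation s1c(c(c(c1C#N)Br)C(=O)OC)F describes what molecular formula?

C7H3BrFNO2S

Heavy atoms from the SMILES: 1 Br, 7 C, 1 F, 1 N, 2 O, 1 S.
Implicit hydrogens by atom environment:
  4 × C (aromatic): no H
  2 × C: no H
  2 × O: no H
  1 × Br: no H
  1 × C: 3 H
  1 × F: no H
  1 × N: no H
  1 × S (aromatic): no H
  Total hydrogens = 3.
Molecular formula: C7H3BrFNO2S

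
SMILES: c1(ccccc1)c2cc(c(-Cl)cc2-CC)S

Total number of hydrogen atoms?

13

Hydrogens are implicit in SMILES; fill each atom to its normal valence:
  7 × C (aromatic): 1 H each → 7
  5 × C (aromatic): no H
  1 × C: 3 H
  1 × C: 2 H
  1 × Cl: no H
  1 × S: 1 H
  Total hydrogens = 13.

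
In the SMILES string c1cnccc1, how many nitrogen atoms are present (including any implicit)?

1

The symbol for nitrogen appears 1 time in the SMILES.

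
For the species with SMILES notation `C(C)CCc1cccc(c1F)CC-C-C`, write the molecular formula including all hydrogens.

C14H21F

Heavy atoms from the SMILES: 14 C, 1 F.
Implicit hydrogens by atom environment:
  6 × C: 2 H each → 12
  3 × C (aromatic): 1 H each → 3
  3 × C (aromatic): no H
  2 × C: 3 H each → 6
  1 × F: no H
  Total hydrogens = 21.
Molecular formula: C14H21F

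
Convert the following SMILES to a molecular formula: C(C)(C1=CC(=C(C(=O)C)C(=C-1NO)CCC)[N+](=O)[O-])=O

Heavy atoms from the SMILES: 13 C, 2 N, 5 O.
Implicit hydrogens by atom environment:
  5 × C (aromatic): no H
  3 × C: 3 H each → 9
  3 × O: no H
  2 × C: 2 H each → 4
  2 × C: no H
  1 × C (aromatic): 1 H
  1 × N: 1 H
  1 × N (charge +1): no H
  1 × O: 1 H
  1 × O (charge -1): no H
  Total hydrogens = 16.
Molecular formula: C13H16N2O5

C13H16N2O5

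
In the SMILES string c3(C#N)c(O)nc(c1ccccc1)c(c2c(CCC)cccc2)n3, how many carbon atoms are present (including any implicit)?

20

The symbol for carbon appears 20 times in the SMILES. Lowercase c denotes aromatic carbon and counts toward C.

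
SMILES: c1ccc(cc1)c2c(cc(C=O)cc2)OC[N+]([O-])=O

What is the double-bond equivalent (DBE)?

10

Molecular formula from the SMILES: C14H11NO4.
DoU = (2C + 2 + N − H − X)/2 = (2·14 + 2 + 1 − 11 − 0)/2 = 20/2 = 10.
(Structurally: 2 ring(s) + 8 π bond(s) = 10.)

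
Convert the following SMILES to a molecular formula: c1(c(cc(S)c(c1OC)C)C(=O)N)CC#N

C11H12N2O2S

Heavy atoms from the SMILES: 11 C, 2 N, 2 O, 1 S.
Implicit hydrogens by atom environment:
  5 × C (aromatic): no H
  2 × C: 3 H each → 6
  2 × C: no H
  2 × O: no H
  1 × C: 2 H
  1 × C (aromatic): 1 H
  1 × N: 2 H
  1 × N: no H
  1 × S: 1 H
  Total hydrogens = 12.
Molecular formula: C11H12N2O2S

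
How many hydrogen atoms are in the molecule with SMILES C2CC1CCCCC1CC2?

Hydrogens are implicit in SMILES; fill each atom to its normal valence:
  8 × C: 2 H each → 16
  2 × C: 1 H each → 2
  Total hydrogens = 18.

18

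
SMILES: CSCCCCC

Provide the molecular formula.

Heavy atoms from the SMILES: 6 C, 1 S.
Implicit hydrogens by atom environment:
  4 × C: 2 H each → 8
  2 × C: 3 H each → 6
  1 × S: no H
  Total hydrogens = 14.
Molecular formula: C6H14S

C6H14S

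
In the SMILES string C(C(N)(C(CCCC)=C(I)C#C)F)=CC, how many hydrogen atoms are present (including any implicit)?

17

Hydrogens are implicit in SMILES; fill each atom to its normal valence:
  4 × C: no H
  3 × C: 2 H each → 6
  3 × C: 1 H each → 3
  2 × C: 3 H each → 6
  1 × F: no H
  1 × I: no H
  1 × N: 2 H
  Total hydrogens = 17.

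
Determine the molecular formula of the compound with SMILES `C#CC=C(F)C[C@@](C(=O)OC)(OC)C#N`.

C10H10FNO3

Heavy atoms from the SMILES: 10 C, 1 F, 1 N, 3 O.
Implicit hydrogens by atom environment:
  5 × C: no H
  3 × O: no H
  2 × C: 3 H each → 6
  2 × C: 1 H each → 2
  1 × C: 2 H
  1 × F: no H
  1 × N: no H
  Total hydrogens = 10.
Molecular formula: C10H10FNO3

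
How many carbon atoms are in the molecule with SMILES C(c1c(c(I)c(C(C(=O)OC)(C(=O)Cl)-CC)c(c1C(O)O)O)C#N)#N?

15

The symbol for carbon appears 15 times in the SMILES. Lowercase c denotes aromatic carbon and counts toward C.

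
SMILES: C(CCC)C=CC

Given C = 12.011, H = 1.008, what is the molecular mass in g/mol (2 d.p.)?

98.19

Molecular formula: C7H14.
M = 7×12.011 + 14×1.008 = 98.19 g/mol.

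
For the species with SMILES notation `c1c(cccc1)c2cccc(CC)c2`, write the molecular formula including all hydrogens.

C14H14

Heavy atoms from the SMILES: 14 C.
Implicit hydrogens by atom environment:
  9 × C (aromatic): 1 H each → 9
  3 × C (aromatic): no H
  1 × C: 3 H
  1 × C: 2 H
  Total hydrogens = 14.
Molecular formula: C14H14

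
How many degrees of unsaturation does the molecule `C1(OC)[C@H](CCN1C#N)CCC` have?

Molecular formula from the SMILES: C9H16N2O.
DoU = (2C + 2 + N − H − X)/2 = (2·9 + 2 + 2 − 16 − 0)/2 = 6/2 = 3.
(Structurally: 1 ring(s) + 2 π bond(s) = 3.)

3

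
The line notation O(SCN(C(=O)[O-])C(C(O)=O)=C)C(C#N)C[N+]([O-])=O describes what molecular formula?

Heavy atoms from the SMILES: 8 C, 3 N, 7 O, 1 S.
Implicit hydrogens by atom environment:
  4 × C: no H
  4 × O: no H
  3 × C: 2 H each → 6
  2 × N: no H
  2 × O (charge -1): no H
  1 × C: 1 H
  1 × N (charge +1): no H
  1 × O: 1 H
  1 × S: no H
  Total hydrogens = 8.
Net charge -1.
Molecular formula: C8H8N3O7S-

C8H8N3O7S-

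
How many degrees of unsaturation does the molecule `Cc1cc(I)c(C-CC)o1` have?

3

Molecular formula from the SMILES: C8H11IO.
DoU = (2C + 2 + N − H − X)/2 = (2·8 + 2 + 0 − 11 − 1)/2 = 6/2 = 3.
(Structurally: 1 ring(s) + 2 π bond(s) = 3.)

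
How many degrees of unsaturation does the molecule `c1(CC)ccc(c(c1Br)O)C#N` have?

6

Molecular formula from the SMILES: C9H8BrNO.
DoU = (2C + 2 + N − H − X)/2 = (2·9 + 2 + 1 − 8 − 1)/2 = 12/2 = 6.
(Structurally: 1 ring(s) + 5 π bond(s) = 6.)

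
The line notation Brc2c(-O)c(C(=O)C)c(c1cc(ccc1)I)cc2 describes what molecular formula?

Heavy atoms from the SMILES: 1 Br, 14 C, 1 I, 2 O.
Implicit hydrogens by atom environment:
  6 × C (aromatic): 1 H each → 6
  6 × C (aromatic): no H
  1 × Br: no H
  1 × C: 3 H
  1 × C: no H
  1 × I: no H
  1 × O: 1 H
  1 × O: no H
  Total hydrogens = 10.
Molecular formula: C14H10BrIO2

C14H10BrIO2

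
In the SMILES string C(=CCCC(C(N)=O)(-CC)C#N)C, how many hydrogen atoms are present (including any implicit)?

16

Hydrogens are implicit in SMILES; fill each atom to its normal valence:
  3 × C: 2 H each → 6
  3 × C: no H
  2 × C: 3 H each → 6
  2 × C: 1 H each → 2
  1 × N: 2 H
  1 × N: no H
  1 × O: no H
  Total hydrogens = 16.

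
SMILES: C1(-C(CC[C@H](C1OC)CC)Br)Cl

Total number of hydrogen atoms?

16

Hydrogens are implicit in SMILES; fill each atom to its normal valence:
  4 × C: 1 H each → 4
  3 × C: 2 H each → 6
  2 × C: 3 H each → 6
  1 × Br: no H
  1 × Cl: no H
  1 × O: no H
  Total hydrogens = 16.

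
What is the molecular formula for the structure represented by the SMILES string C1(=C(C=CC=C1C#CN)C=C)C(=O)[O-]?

Heavy atoms from the SMILES: 11 C, 1 N, 2 O.
Implicit hydrogens by atom environment:
  3 × C (aromatic): 1 H each → 3
  3 × C (aromatic): no H
  3 × C: no H
  1 × C: 2 H
  1 × C: 1 H
  1 × N: 2 H
  1 × O: no H
  1 × O (charge -1): no H
  Total hydrogens = 8.
Net charge -1.
Molecular formula: C11H8NO2-

C11H8NO2-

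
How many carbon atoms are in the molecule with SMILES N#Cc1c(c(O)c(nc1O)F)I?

6

The symbol for carbon appears 6 times in the SMILES. Lowercase c denotes aromatic carbon and counts toward C.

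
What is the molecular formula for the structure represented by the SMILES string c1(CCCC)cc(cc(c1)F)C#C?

C12H13F

Heavy atoms from the SMILES: 12 C, 1 F.
Implicit hydrogens by atom environment:
  3 × C: 2 H each → 6
  3 × C (aromatic): 1 H each → 3
  3 × C (aromatic): no H
  1 × C: 3 H
  1 × C: 1 H
  1 × C: no H
  1 × F: no H
  Total hydrogens = 13.
Molecular formula: C12H13F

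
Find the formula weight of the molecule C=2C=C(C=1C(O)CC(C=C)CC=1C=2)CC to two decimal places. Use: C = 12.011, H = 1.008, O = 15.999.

202.30

Molecular formula: C14H18O.
M = 14×12.011 + 18×1.008 + 1×15.999 = 202.30 g/mol.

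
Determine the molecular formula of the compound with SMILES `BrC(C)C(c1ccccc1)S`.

C9H11BrS

Heavy atoms from the SMILES: 1 Br, 9 C, 1 S.
Implicit hydrogens by atom environment:
  5 × C (aromatic): 1 H each → 5
  2 × C: 1 H each → 2
  1 × Br: no H
  1 × C: 3 H
  1 × C (aromatic): no H
  1 × S: 1 H
  Total hydrogens = 11.
Molecular formula: C9H11BrS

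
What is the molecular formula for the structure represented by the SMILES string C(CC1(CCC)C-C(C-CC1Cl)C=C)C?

Heavy atoms from the SMILES: 14 C, 1 Cl.
Implicit hydrogens by atom environment:
  8 × C: 2 H each → 16
  3 × C: 1 H each → 3
  2 × C: 3 H each → 6
  1 × C: no H
  1 × Cl: no H
  Total hydrogens = 25.
Molecular formula: C14H25Cl

C14H25Cl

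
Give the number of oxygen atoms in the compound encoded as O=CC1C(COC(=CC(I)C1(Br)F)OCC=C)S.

3

The symbol for oxygen appears 3 times in the SMILES.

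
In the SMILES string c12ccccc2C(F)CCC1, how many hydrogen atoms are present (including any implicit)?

11

Hydrogens are implicit in SMILES; fill each atom to its normal valence:
  4 × C (aromatic): 1 H each → 4
  3 × C: 2 H each → 6
  2 × C (aromatic): no H
  1 × C: 1 H
  1 × F: no H
  Total hydrogens = 11.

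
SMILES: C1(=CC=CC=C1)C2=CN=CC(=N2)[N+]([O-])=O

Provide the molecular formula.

Heavy atoms from the SMILES: 10 C, 3 N, 2 O.
Implicit hydrogens by atom environment:
  7 × C (aromatic): 1 H each → 7
  3 × C (aromatic): no H
  2 × N (aromatic): no H
  1 × N (charge +1): no H
  1 × O: no H
  1 × O (charge -1): no H
  Total hydrogens = 7.
Molecular formula: C10H7N3O2

C10H7N3O2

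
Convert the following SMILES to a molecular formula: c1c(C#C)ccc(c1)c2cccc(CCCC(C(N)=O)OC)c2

C20H21NO2

Heavy atoms from the SMILES: 20 C, 1 N, 2 O.
Implicit hydrogens by atom environment:
  8 × C (aromatic): 1 H each → 8
  4 × C (aromatic): no H
  3 × C: 2 H each → 6
  2 × C: 1 H each → 2
  2 × C: no H
  2 × O: no H
  1 × C: 3 H
  1 × N: 2 H
  Total hydrogens = 21.
Molecular formula: C20H21NO2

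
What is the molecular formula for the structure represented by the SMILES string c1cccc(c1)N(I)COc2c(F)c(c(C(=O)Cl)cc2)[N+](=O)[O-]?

Heavy atoms from the SMILES: 14 C, 1 Cl, 1 F, 1 I, 2 N, 4 O.
Implicit hydrogens by atom environment:
  7 × C (aromatic): 1 H each → 7
  5 × C (aromatic): no H
  3 × O: no H
  1 × C: 2 H
  1 × C: no H
  1 × Cl: no H
  1 × F: no H
  1 × I: no H
  1 × N (charge +1): no H
  1 × N: no H
  1 × O (charge -1): no H
  Total hydrogens = 9.
Molecular formula: C14H9ClFIN2O4

C14H9ClFIN2O4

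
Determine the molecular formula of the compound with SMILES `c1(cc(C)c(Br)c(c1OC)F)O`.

Heavy atoms from the SMILES: 1 Br, 8 C, 1 F, 2 O.
Implicit hydrogens by atom environment:
  5 × C (aromatic): no H
  2 × C: 3 H each → 6
  1 × Br: no H
  1 × C (aromatic): 1 H
  1 × F: no H
  1 × O: 1 H
  1 × O: no H
  Total hydrogens = 8.
Molecular formula: C8H8BrFO2

C8H8BrFO2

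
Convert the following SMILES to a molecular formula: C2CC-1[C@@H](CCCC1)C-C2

Heavy atoms from the SMILES: 10 C.
Implicit hydrogens by atom environment:
  8 × C: 2 H each → 16
  2 × C: 1 H each → 2
  Total hydrogens = 18.
Molecular formula: C10H18

C10H18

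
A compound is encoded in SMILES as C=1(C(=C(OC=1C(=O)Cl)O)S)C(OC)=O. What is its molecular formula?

C7H5ClO5S

Heavy atoms from the SMILES: 7 C, 1 Cl, 5 O, 1 S.
Implicit hydrogens by atom environment:
  4 × C (aromatic): no H
  3 × O: no H
  2 × C: no H
  1 × C: 3 H
  1 × Cl: no H
  1 × O: 1 H
  1 × O (aromatic): no H
  1 × S: 1 H
  Total hydrogens = 5.
Molecular formula: C7H5ClO5S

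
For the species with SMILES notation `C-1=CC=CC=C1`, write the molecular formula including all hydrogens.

Heavy atoms from the SMILES: 6 C.
Implicit hydrogens by atom environment:
  6 × C (aromatic): 1 H each → 6
  Total hydrogens = 6.
Molecular formula: C6H6

C6H6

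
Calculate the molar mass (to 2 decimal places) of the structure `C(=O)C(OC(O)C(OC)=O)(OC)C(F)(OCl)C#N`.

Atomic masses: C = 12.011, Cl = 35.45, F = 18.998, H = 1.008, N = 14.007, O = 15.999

Molecular formula: C8H9ClFNO7.
M = 8×12.011 + 1×35.45 + 1×18.998 + 9×1.008 + 1×14.007 + 7×15.999 = 285.61 g/mol.

285.61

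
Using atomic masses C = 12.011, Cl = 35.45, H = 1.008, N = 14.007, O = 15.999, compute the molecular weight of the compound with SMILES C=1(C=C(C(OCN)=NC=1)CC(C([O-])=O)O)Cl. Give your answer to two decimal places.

Molecular formula: C9H10ClN2O4-.
M = 9×12.011 + 1×35.45 + 10×1.008 + 2×14.007 + 4×15.999 = 245.64 g/mol.

245.64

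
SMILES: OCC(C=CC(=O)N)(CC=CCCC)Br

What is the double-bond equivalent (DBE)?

3

Molecular formula from the SMILES: C11H18BrNO2.
DoU = (2C + 2 + N − H − X)/2 = (2·11 + 2 + 1 − 18 − 1)/2 = 6/2 = 3.
(Structurally: 0 ring(s) + 3 π bond(s) = 3.)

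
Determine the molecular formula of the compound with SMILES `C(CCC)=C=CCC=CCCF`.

Heavy atoms from the SMILES: 11 C, 1 F.
Implicit hydrogens by atom environment:
  5 × C: 2 H each → 10
  4 × C: 1 H each → 4
  1 × C: 3 H
  1 × C: no H
  1 × F: no H
  Total hydrogens = 17.
Molecular formula: C11H17F

C11H17F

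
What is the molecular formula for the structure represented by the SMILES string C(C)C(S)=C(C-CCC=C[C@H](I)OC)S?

Heavy atoms from the SMILES: 11 C, 1 I, 1 O, 2 S.
Implicit hydrogens by atom environment:
  4 × C: 2 H each → 8
  3 × C: 1 H each → 3
  2 × C: 3 H each → 6
  2 × C: no H
  2 × S: 1 H each → 2
  1 × I: no H
  1 × O: no H
  Total hydrogens = 19.
Molecular formula: C11H19IOS2

C11H19IOS2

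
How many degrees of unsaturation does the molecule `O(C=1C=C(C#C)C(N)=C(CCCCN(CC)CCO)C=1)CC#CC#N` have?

10

Molecular formula from the SMILES: C20H25N3O2.
DoU = (2C + 2 + N − H − X)/2 = (2·20 + 2 + 3 − 25 − 0)/2 = 20/2 = 10.
(Structurally: 1 ring(s) + 9 π bond(s) = 10.)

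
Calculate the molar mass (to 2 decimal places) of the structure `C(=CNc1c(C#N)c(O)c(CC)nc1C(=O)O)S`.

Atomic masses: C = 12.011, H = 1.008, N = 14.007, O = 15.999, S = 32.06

265.29

Molecular formula: C11H11N3O3S.
M = 11×12.011 + 11×1.008 + 3×14.007 + 3×15.999 + 1×32.06 = 265.29 g/mol.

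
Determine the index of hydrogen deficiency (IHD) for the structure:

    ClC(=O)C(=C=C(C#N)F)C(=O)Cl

6

Molecular formula from the SMILES: C6Cl2FNO2.
DoU = (2C + 2 + N − H − X)/2 = (2·6 + 2 + 1 − 0 − 3)/2 = 12/2 = 6.
(Structurally: 0 ring(s) + 6 π bond(s) = 6.)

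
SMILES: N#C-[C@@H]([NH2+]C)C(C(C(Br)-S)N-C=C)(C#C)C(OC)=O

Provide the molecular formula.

Heavy atoms from the SMILES: 1 Br, 12 C, 3 N, 2 O, 1 S.
Implicit hydrogens by atom environment:
  5 × C: 1 H each → 5
  4 × C: no H
  2 × C: 3 H each → 6
  2 × O: no H
  1 × Br: no H
  1 × C: 2 H
  1 × N (charge +1): 2 H
  1 × N: 1 H
  1 × N: no H
  1 × S: 1 H
  Total hydrogens = 17.
Net charge +1.
Molecular formula: C12H17BrN3O2S+

C12H17BrN3O2S+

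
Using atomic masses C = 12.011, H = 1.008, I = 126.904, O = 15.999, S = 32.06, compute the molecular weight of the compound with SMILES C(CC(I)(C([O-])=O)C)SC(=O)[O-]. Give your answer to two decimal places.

302.08

Molecular formula: [C6H7IO4S]2-.
M = 6×12.011 + 7×1.008 + 1×126.904 + 4×15.999 + 1×32.06 = 302.08 g/mol.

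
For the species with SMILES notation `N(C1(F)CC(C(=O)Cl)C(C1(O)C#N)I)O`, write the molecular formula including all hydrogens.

Heavy atoms from the SMILES: 7 C, 1 Cl, 1 F, 1 I, 2 N, 3 O.
Implicit hydrogens by atom environment:
  4 × C: no H
  2 × C: 1 H each → 2
  2 × O: 1 H each → 2
  1 × C: 2 H
  1 × Cl: no H
  1 × F: no H
  1 × I: no H
  1 × N: 1 H
  1 × N: no H
  1 × O: no H
  Total hydrogens = 7.
Molecular formula: C7H7ClFIN2O3

C7H7ClFIN2O3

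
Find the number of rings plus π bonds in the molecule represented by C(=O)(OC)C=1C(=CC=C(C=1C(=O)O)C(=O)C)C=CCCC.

8

Molecular formula from the SMILES: C16H18O5.
DoU = (2C + 2 + N − H − X)/2 = (2·16 + 2 + 0 − 18 − 0)/2 = 16/2 = 8.
(Structurally: 1 ring(s) + 7 π bond(s) = 8.)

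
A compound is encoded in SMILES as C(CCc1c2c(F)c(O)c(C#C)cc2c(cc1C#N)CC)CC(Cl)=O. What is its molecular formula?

Heavy atoms from the SMILES: 20 C, 1 Cl, 1 F, 1 N, 2 O.
Implicit hydrogens by atom environment:
  8 × C (aromatic): no H
  5 × C: 2 H each → 10
  3 × C: no H
  2 × C (aromatic): 1 H each → 2
  1 × C: 3 H
  1 × C: 1 H
  1 × Cl: no H
  1 × F: no H
  1 × N: no H
  1 × O: 1 H
  1 × O: no H
  Total hydrogens = 17.
Molecular formula: C20H17ClFNO2

C20H17ClFNO2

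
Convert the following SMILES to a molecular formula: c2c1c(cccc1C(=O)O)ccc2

Heavy atoms from the SMILES: 11 C, 2 O.
Implicit hydrogens by atom environment:
  7 × C (aromatic): 1 H each → 7
  3 × C (aromatic): no H
  1 × C: no H
  1 × O: 1 H
  1 × O: no H
  Total hydrogens = 8.
Molecular formula: C11H8O2

C11H8O2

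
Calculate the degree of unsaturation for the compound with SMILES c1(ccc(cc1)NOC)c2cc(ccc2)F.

8

Molecular formula from the SMILES: C13H12FNO.
DoU = (2C + 2 + N − H − X)/2 = (2·13 + 2 + 1 − 12 − 1)/2 = 16/2 = 8.
(Structurally: 2 ring(s) + 6 π bond(s) = 8.)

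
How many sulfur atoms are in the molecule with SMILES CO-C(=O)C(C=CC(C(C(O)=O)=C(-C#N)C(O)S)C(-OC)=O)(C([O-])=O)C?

The symbol for sulfur appears 1 time in the SMILES.

1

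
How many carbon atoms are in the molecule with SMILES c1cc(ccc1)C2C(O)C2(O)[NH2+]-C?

The symbol for carbon appears 10 times in the SMILES. Lowercase c denotes aromatic carbon and counts toward C.

10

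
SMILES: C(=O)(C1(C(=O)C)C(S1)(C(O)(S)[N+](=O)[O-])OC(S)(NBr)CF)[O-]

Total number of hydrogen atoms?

9

Hydrogens are implicit in SMILES; fill each atom to its normal valence:
  6 × C: no H
  4 × O: no H
  2 × O (charge -1): no H
  2 × S: 1 H each → 2
  1 × Br: no H
  1 × C: 3 H
  1 × C: 2 H
  1 × F: no H
  1 × N: 1 H
  1 × N (charge +1): no H
  1 × O: 1 H
  1 × S: no H
  Total hydrogens = 9.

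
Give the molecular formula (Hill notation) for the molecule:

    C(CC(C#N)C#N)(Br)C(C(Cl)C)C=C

Heavy atoms from the SMILES: 1 Br, 10 C, 1 Cl, 2 N.
Implicit hydrogens by atom environment:
  5 × C: 1 H each → 5
  2 × C: 2 H each → 4
  2 × C: no H
  2 × N: no H
  1 × Br: no H
  1 × C: 3 H
  1 × Cl: no H
  Total hydrogens = 12.
Molecular formula: C10H12BrClN2

C10H12BrClN2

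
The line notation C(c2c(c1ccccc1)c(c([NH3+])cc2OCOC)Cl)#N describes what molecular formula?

C15H14ClN2O2+

Heavy atoms from the SMILES: 15 C, 1 Cl, 2 N, 2 O.
Implicit hydrogens by atom environment:
  6 × C (aromatic): 1 H each → 6
  6 × C (aromatic): no H
  2 × O: no H
  1 × C: 3 H
  1 × C: 2 H
  1 × C: no H
  1 × Cl: no H
  1 × N (charge +1): 3 H
  1 × N: no H
  Total hydrogens = 14.
Net charge +1.
Molecular formula: C15H14ClN2O2+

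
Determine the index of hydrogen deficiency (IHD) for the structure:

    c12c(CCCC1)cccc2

5

Molecular formula from the SMILES: C10H12.
DoU = (2C + 2 + N − H − X)/2 = (2·10 + 2 + 0 − 12 − 0)/2 = 10/2 = 5.
(Structurally: 2 ring(s) + 3 π bond(s) = 5.)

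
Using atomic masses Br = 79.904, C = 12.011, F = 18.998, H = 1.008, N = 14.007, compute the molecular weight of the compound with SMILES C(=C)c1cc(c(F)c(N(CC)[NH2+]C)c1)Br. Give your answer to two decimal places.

Molecular formula: C11H15BrFN2+.
M = 1×79.904 + 11×12.011 + 1×18.998 + 15×1.008 + 2×14.007 = 274.16 g/mol.

274.16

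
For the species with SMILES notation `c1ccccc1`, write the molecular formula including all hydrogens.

C6H6

Heavy atoms from the SMILES: 6 C.
Implicit hydrogens by atom environment:
  6 × C (aromatic): 1 H each → 6
  Total hydrogens = 6.
Molecular formula: C6H6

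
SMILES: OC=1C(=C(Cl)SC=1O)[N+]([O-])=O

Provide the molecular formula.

C4H2ClNO4S

Heavy atoms from the SMILES: 4 C, 1 Cl, 1 N, 4 O, 1 S.
Implicit hydrogens by atom environment:
  4 × C (aromatic): no H
  2 × O: 1 H each → 2
  1 × Cl: no H
  1 × N (charge +1): no H
  1 × O: no H
  1 × O (charge -1): no H
  1 × S (aromatic): no H
  Total hydrogens = 2.
Molecular formula: C4H2ClNO4S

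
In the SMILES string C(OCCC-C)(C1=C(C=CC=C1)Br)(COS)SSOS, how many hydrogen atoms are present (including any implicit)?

17

Hydrogens are implicit in SMILES; fill each atom to its normal valence:
  4 × C: 2 H each → 8
  4 × C (aromatic): 1 H each → 4
  3 × O: no H
  2 × C (aromatic): no H
  2 × S: 1 H each → 2
  2 × S: no H
  1 × Br: no H
  1 × C: 3 H
  1 × C: no H
  Total hydrogens = 17.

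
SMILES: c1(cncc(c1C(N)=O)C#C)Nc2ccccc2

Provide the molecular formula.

Heavy atoms from the SMILES: 14 C, 3 N, 1 O.
Implicit hydrogens by atom environment:
  7 × C (aromatic): 1 H each → 7
  4 × C (aromatic): no H
  2 × C: no H
  1 × C: 1 H
  1 × N: 2 H
  1 × N: 1 H
  1 × N (aromatic): no H
  1 × O: no H
  Total hydrogens = 11.
Molecular formula: C14H11N3O

C14H11N3O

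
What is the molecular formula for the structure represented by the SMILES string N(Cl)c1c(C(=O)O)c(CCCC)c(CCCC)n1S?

Heavy atoms from the SMILES: 13 C, 1 Cl, 2 N, 2 O, 1 S.
Implicit hydrogens by atom environment:
  6 × C: 2 H each → 12
  4 × C (aromatic): no H
  2 × C: 3 H each → 6
  1 × C: no H
  1 × Cl: no H
  1 × N: 1 H
  1 × N (aromatic): no H
  1 × O: 1 H
  1 × O: no H
  1 × S: 1 H
  Total hydrogens = 21.
Molecular formula: C13H21ClN2O2S

C13H21ClN2O2S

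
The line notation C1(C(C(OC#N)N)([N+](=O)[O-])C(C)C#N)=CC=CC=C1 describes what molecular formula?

Heavy atoms from the SMILES: 12 C, 4 N, 3 O.
Implicit hydrogens by atom environment:
  5 × C (aromatic): 1 H each → 5
  3 × C: no H
  2 × C: 1 H each → 2
  2 × N: no H
  2 × O: no H
  1 × C: 3 H
  1 × C (aromatic): no H
  1 × N: 2 H
  1 × N (charge +1): no H
  1 × O (charge -1): no H
  Total hydrogens = 12.
Molecular formula: C12H12N4O3

C12H12N4O3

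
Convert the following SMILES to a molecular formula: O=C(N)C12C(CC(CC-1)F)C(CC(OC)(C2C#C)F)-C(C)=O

Heavy atoms from the SMILES: 16 C, 2 F, 1 N, 3 O.
Implicit hydrogens by atom environment:
  5 × C: 1 H each → 5
  5 × C: no H
  4 × C: 2 H each → 8
  3 × O: no H
  2 × C: 3 H each → 6
  2 × F: no H
  1 × N: 2 H
  Total hydrogens = 21.
Molecular formula: C16H21F2NO3

C16H21F2NO3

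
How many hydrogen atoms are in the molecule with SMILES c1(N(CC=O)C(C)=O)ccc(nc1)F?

9

Hydrogens are implicit in SMILES; fill each atom to its normal valence:
  3 × C (aromatic): 1 H each → 3
  2 × C (aromatic): no H
  2 × O: no H
  1 × C: 3 H
  1 × C: 2 H
  1 × C: 1 H
  1 × C: no H
  1 × F: no H
  1 × N (aromatic): no H
  1 × N: no H
  Total hydrogens = 9.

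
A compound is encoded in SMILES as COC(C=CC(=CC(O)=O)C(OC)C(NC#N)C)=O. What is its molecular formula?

Heavy atoms from the SMILES: 12 C, 2 N, 5 O.
Implicit hydrogens by atom environment:
  5 × C: 1 H each → 5
  4 × C: no H
  4 × O: no H
  3 × C: 3 H each → 9
  1 × N: 1 H
  1 × N: no H
  1 × O: 1 H
  Total hydrogens = 16.
Molecular formula: C12H16N2O5

C12H16N2O5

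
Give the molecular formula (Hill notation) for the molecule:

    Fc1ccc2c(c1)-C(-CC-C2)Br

Heavy atoms from the SMILES: 1 Br, 10 C, 1 F.
Implicit hydrogens by atom environment:
  3 × C: 2 H each → 6
  3 × C (aromatic): 1 H each → 3
  3 × C (aromatic): no H
  1 × Br: no H
  1 × C: 1 H
  1 × F: no H
  Total hydrogens = 10.
Molecular formula: C10H10BrF

C10H10BrF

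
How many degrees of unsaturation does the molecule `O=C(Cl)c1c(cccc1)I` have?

5

Molecular formula from the SMILES: C7H4ClIO.
DoU = (2C + 2 + N − H − X)/2 = (2·7 + 2 + 0 − 4 − 2)/2 = 10/2 = 5.
(Structurally: 1 ring(s) + 4 π bond(s) = 5.)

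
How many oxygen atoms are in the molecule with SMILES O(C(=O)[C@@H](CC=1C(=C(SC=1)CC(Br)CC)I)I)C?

The symbol for oxygen appears 2 times in the SMILES.

2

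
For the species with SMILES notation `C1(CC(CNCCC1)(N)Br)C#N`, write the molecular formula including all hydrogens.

C8H14BrN3

Heavy atoms from the SMILES: 1 Br, 8 C, 3 N.
Implicit hydrogens by atom environment:
  5 × C: 2 H each → 10
  2 × C: no H
  1 × Br: no H
  1 × C: 1 H
  1 × N: 2 H
  1 × N: 1 H
  1 × N: no H
  Total hydrogens = 14.
Molecular formula: C8H14BrN3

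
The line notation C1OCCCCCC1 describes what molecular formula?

Heavy atoms from the SMILES: 7 C, 1 O.
Implicit hydrogens by atom environment:
  7 × C: 2 H each → 14
  1 × O: no H
  Total hydrogens = 14.
Molecular formula: C7H14O

C7H14O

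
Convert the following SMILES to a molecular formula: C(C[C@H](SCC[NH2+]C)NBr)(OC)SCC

Heavy atoms from the SMILES: 1 Br, 9 C, 2 N, 1 O, 2 S.
Implicit hydrogens by atom environment:
  4 × C: 2 H each → 8
  3 × C: 3 H each → 9
  2 × C: 1 H each → 2
  2 × S: no H
  1 × Br: no H
  1 × N (charge +1): 2 H
  1 × N: 1 H
  1 × O: no H
  Total hydrogens = 22.
Net charge +1.
Molecular formula: C9H22BrN2OS2+

C9H22BrN2OS2+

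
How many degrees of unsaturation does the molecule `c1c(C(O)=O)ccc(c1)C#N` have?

Molecular formula from the SMILES: C8H5NO2.
DoU = (2C + 2 + N − H − X)/2 = (2·8 + 2 + 1 − 5 − 0)/2 = 14/2 = 7.
(Structurally: 1 ring(s) + 6 π bond(s) = 7.)

7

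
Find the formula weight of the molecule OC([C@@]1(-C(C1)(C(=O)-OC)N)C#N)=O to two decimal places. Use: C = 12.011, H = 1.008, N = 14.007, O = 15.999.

184.15

Molecular formula: C7H8N2O4.
M = 7×12.011 + 8×1.008 + 2×14.007 + 4×15.999 = 184.15 g/mol.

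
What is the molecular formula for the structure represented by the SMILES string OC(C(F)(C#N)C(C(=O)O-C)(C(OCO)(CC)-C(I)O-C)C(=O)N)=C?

Heavy atoms from the SMILES: 14 C, 1 F, 1 I, 2 N, 7 O.
Implicit hydrogens by atom environment:
  7 × C: no H
  5 × O: no H
  3 × C: 3 H each → 9
  3 × C: 2 H each → 6
  2 × O: 1 H each → 2
  1 × C: 1 H
  1 × F: no H
  1 × I: no H
  1 × N: 2 H
  1 × N: no H
  Total hydrogens = 20.
Molecular formula: C14H20FIN2O7

C14H20FIN2O7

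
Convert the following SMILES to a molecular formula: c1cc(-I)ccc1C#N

C7H4IN

Heavy atoms from the SMILES: 7 C, 1 I, 1 N.
Implicit hydrogens by atom environment:
  4 × C (aromatic): 1 H each → 4
  2 × C (aromatic): no H
  1 × C: no H
  1 × I: no H
  1 × N: no H
  Total hydrogens = 4.
Molecular formula: C7H4IN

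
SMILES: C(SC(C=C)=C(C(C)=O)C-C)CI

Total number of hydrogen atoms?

Hydrogens are implicit in SMILES; fill each atom to its normal valence:
  4 × C: 2 H each → 8
  3 × C: no H
  2 × C: 3 H each → 6
  1 × C: 1 H
  1 × I: no H
  1 × O: no H
  1 × S: no H
  Total hydrogens = 15.

15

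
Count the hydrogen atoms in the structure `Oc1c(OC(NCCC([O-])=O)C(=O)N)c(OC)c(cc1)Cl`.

Hydrogens are implicit in SMILES; fill each atom to its normal valence:
  4 × C (aromatic): no H
  4 × O: no H
  2 × C: 2 H each → 4
  2 × C (aromatic): 1 H each → 2
  2 × C: no H
  1 × C: 3 H
  1 × C: 1 H
  1 × Cl: no H
  1 × N: 2 H
  1 × N: 1 H
  1 × O: 1 H
  1 × O (charge -1): no H
  Total hydrogens = 14.

14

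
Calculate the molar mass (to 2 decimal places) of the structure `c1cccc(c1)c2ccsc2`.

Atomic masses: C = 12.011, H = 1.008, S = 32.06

160.23

Molecular formula: C10H8S.
M = 10×12.011 + 8×1.008 + 1×32.06 = 160.23 g/mol.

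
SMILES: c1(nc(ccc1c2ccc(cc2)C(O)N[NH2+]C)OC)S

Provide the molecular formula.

C14H18N3O2S+

Heavy atoms from the SMILES: 14 C, 3 N, 2 O, 1 S.
Implicit hydrogens by atom environment:
  6 × C (aromatic): 1 H each → 6
  5 × C (aromatic): no H
  2 × C: 3 H each → 6
  1 × C: 1 H
  1 × N (charge +1): 2 H
  1 × N: 1 H
  1 × N (aromatic): no H
  1 × O: 1 H
  1 × O: no H
  1 × S: 1 H
  Total hydrogens = 18.
Net charge +1.
Molecular formula: C14H18N3O2S+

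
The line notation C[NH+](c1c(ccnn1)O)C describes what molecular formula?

Heavy atoms from the SMILES: 6 C, 3 N, 1 O.
Implicit hydrogens by atom environment:
  2 × C: 3 H each → 6
  2 × C (aromatic): 1 H each → 2
  2 × C (aromatic): no H
  2 × N (aromatic): no H
  1 × N (charge +1): 1 H
  1 × O: 1 H
  Total hydrogens = 10.
Net charge +1.
Molecular formula: C6H10N3O+

C6H10N3O+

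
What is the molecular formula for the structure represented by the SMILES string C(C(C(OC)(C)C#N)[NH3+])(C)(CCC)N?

C10H22N3O+

Heavy atoms from the SMILES: 10 C, 3 N, 1 O.
Implicit hydrogens by atom environment:
  4 × C: 3 H each → 12
  3 × C: no H
  2 × C: 2 H each → 4
  1 × C: 1 H
  1 × N (charge +1): 3 H
  1 × N: 2 H
  1 × N: no H
  1 × O: no H
  Total hydrogens = 22.
Net charge +1.
Molecular formula: C10H22N3O+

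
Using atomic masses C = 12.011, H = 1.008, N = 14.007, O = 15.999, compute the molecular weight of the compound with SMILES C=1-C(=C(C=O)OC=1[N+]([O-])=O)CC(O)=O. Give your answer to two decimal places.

Molecular formula: C7H5NO6.
M = 7×12.011 + 5×1.008 + 1×14.007 + 6×15.999 = 199.12 g/mol.

199.12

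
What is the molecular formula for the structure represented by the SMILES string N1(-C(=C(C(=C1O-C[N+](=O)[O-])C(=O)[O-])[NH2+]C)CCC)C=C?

Heavy atoms from the SMILES: 12 C, 3 N, 5 O.
Implicit hydrogens by atom environment:
  4 × C: 2 H each → 8
  4 × C (aromatic): no H
  3 × O: no H
  2 × C: 3 H each → 6
  2 × O (charge -1): no H
  1 × C: 1 H
  1 × C: no H
  1 × N (charge +1): 2 H
  1 × N (aromatic): no H
  1 × N (charge +1): no H
  Total hydrogens = 17.
Molecular formula: C12H17N3O5

C12H17N3O5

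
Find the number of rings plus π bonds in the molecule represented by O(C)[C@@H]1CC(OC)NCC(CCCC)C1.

1

Molecular formula from the SMILES: C12H25NO2.
DoU = (2C + 2 + N − H − X)/2 = (2·12 + 2 + 1 − 25 − 0)/2 = 2/2 = 1.
(Structurally: 1 ring(s) + 0 π bond(s) = 1.)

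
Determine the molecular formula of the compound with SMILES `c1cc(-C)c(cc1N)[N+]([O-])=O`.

Heavy atoms from the SMILES: 7 C, 2 N, 2 O.
Implicit hydrogens by atom environment:
  3 × C (aromatic): 1 H each → 3
  3 × C (aromatic): no H
  1 × C: 3 H
  1 × N: 2 H
  1 × N (charge +1): no H
  1 × O: no H
  1 × O (charge -1): no H
  Total hydrogens = 8.
Molecular formula: C7H8N2O2

C7H8N2O2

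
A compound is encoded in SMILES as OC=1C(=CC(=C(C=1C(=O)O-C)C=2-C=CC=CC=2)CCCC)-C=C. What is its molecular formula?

C20H22O3

Heavy atoms from the SMILES: 20 C, 3 O.
Implicit hydrogens by atom environment:
  6 × C (aromatic): 1 H each → 6
  6 × C (aromatic): no H
  4 × C: 2 H each → 8
  2 × C: 3 H each → 6
  2 × O: no H
  1 × C: 1 H
  1 × C: no H
  1 × O: 1 H
  Total hydrogens = 22.
Molecular formula: C20H22O3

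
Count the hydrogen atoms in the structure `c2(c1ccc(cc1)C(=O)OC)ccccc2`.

Hydrogens are implicit in SMILES; fill each atom to its normal valence:
  9 × C (aromatic): 1 H each → 9
  3 × C (aromatic): no H
  2 × O: no H
  1 × C: 3 H
  1 × C: no H
  Total hydrogens = 12.

12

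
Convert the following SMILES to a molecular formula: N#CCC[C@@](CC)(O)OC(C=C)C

C10H17NO2

Heavy atoms from the SMILES: 10 C, 1 N, 2 O.
Implicit hydrogens by atom environment:
  4 × C: 2 H each → 8
  2 × C: 3 H each → 6
  2 × C: 1 H each → 2
  2 × C: no H
  1 × N: no H
  1 × O: 1 H
  1 × O: no H
  Total hydrogens = 17.
Molecular formula: C10H17NO2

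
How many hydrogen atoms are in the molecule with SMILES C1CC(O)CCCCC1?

Hydrogens are implicit in SMILES; fill each atom to its normal valence:
  7 × C: 2 H each → 14
  1 × C: 1 H
  1 × O: 1 H
  Total hydrogens = 16.

16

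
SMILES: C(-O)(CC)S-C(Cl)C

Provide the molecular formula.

C5H11ClOS

Heavy atoms from the SMILES: 5 C, 1 Cl, 1 O, 1 S.
Implicit hydrogens by atom environment:
  2 × C: 3 H each → 6
  2 × C: 1 H each → 2
  1 × C: 2 H
  1 × Cl: no H
  1 × O: 1 H
  1 × S: no H
  Total hydrogens = 11.
Molecular formula: C5H11ClOS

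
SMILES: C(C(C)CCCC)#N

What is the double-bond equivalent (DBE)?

Molecular formula from the SMILES: C7H13N.
DoU = (2C + 2 + N − H − X)/2 = (2·7 + 2 + 1 − 13 − 0)/2 = 4/2 = 2.
(Structurally: 0 ring(s) + 2 π bond(s) = 2.)

2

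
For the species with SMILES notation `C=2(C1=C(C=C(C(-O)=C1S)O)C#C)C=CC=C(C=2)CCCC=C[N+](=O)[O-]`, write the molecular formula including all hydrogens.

C19H17NO4S

Heavy atoms from the SMILES: 19 C, 1 N, 4 O, 1 S.
Implicit hydrogens by atom environment:
  7 × C (aromatic): no H
  5 × C (aromatic): 1 H each → 5
  3 × C: 2 H each → 6
  3 × C: 1 H each → 3
  2 × O: 1 H each → 2
  1 × C: no H
  1 × N (charge +1): no H
  1 × O: no H
  1 × O (charge -1): no H
  1 × S: 1 H
  Total hydrogens = 17.
Molecular formula: C19H17NO4S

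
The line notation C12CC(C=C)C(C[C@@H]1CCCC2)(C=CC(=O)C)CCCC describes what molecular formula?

C20H32O

Heavy atoms from the SMILES: 20 C, 1 O.
Implicit hydrogens by atom environment:
  10 × C: 2 H each → 20
  6 × C: 1 H each → 6
  2 × C: 3 H each → 6
  2 × C: no H
  1 × O: no H
  Total hydrogens = 32.
Molecular formula: C20H32O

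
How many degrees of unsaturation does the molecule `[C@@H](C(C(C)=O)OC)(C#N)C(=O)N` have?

Molecular formula from the SMILES: C7H10N2O3.
DoU = (2C + 2 + N − H − X)/2 = (2·7 + 2 + 2 − 10 − 0)/2 = 8/2 = 4.
(Structurally: 0 ring(s) + 4 π bond(s) = 4.)

4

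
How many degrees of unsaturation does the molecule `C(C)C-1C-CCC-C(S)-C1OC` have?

1

Molecular formula from the SMILES: C10H20OS.
DoU = (2C + 2 + N − H − X)/2 = (2·10 + 2 + 0 − 20 − 0)/2 = 2/2 = 1.
(Structurally: 1 ring(s) + 0 π bond(s) = 1.)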